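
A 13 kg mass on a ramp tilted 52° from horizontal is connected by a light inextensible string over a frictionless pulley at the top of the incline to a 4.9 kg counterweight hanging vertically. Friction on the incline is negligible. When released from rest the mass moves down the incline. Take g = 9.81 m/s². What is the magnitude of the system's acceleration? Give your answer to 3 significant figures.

2.93 m/s²

For the mass on the incline: the weight component along the slope is m₁g sin 52° = 13 × 9.81 × 0.7880 = 100.494 N and the normal force is N = m₁g cos 52° = 78.515 N.
Newton's second law for the mass (down-slope positive): 100.494 − T = 13 a. For the hanging counterweight (upward positive): T − 4.9 × 9.81 = 4.9 a.
Adding the two equations eliminates T: 52.425 = 17.9 a, so a = 2.9288 m/s².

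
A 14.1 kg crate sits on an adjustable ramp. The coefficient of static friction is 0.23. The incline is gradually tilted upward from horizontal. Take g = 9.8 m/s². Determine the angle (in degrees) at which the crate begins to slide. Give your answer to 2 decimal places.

At the threshold of sliding, static friction is at its maximum μ_s N and exactly balances the weight component along the incline: mg sin θ = μ_s mg cos θ.
Hence tan θ = μ_s = 0.23, so θ = arctan(0.23) = 12.9528°.

12.95°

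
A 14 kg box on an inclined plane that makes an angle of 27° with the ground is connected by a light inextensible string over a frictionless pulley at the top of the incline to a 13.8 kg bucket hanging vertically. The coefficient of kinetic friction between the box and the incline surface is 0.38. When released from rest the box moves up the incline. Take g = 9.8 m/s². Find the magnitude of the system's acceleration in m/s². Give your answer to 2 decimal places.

For the box on the incline: the weight component along the slope is m₁g sin 27° = 14 × 9.8 × 0.4540 = 62.289 N and the normal force is N = m₁g cos 27° = 122.246 N.
Kinetic friction opposes the box's motion up the incline: f = μN = 0.38 × 122.246 = 46.453 N acting down the slope.
Newton's second law for the box (up-slope positive): T − 62.289 − 46.453 = 14 a. For the hanging bucket (downward positive): 13.8 × 9.8 − T = 13.8 a.
Adding the two equations eliminates T: 26.498 = 27.8 a, so a = 0.9532 m/s².

0.95 m/s²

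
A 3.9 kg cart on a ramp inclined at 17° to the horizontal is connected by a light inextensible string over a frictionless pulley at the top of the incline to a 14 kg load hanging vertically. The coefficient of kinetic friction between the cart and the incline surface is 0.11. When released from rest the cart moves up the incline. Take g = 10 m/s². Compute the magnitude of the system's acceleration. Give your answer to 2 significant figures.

7.0 m/s²

For the cart on the incline: the weight component along the slope is m₁g sin 17° = 3.9 × 10 × 0.2924 = 11.404 N and the normal force is N = m₁g cos 17° = 37.296 N.
Kinetic friction opposes the cart's motion up the incline: f = μN = 0.11 × 37.296 = 4.103 N acting down the slope.
Newton's second law for the cart (up-slope positive): T − 11.404 − 4.103 = 3.9 a. For the hanging load (downward positive): 14 × 10 − T = 14 a.
Adding the two equations eliminates T: 124.493 = 17.9 a, so a = 6.9549 m/s².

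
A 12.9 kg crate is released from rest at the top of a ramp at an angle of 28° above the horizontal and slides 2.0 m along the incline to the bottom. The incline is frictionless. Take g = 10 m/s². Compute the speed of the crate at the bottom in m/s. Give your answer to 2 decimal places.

4.33 m/s

The weight component along the incline is mg sin 28° = 60.562 N and the normal force is N = mg cos 28° = 113.900 N.
With no friction, a = g sin 28° = 4.6947 m/s².
Starting from rest over a distance of 2.0 m, v² = 2aL = 2 × 4.6947 × 2.0 = 18.7788, so v = 4.3335 m/s.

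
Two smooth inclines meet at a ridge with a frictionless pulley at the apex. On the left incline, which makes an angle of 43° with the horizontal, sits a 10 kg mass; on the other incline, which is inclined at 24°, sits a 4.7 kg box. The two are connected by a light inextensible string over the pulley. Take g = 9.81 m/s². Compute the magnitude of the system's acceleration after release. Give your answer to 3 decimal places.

3.276 m/s²

Resolve each weight along its own incline: the 10 kg mass has component 10 × 9.81 × sin 43° = 66.904 N down its slope, and the 4.7 kg mass has 4.7 × 9.81 × sin 24° = 18.753 N down its slope.
The 10 kg side's 66.904 N exceeds the other side's 18.753 N, so that mass slides down and the 4.7 kg mass slides up. Taking that direction as positive, Newton's second law for the whole system gives 66.904 − 18.753 = (10 + 4.7) a, so a = 48.151 / 14.7 = 3.2756 m/s².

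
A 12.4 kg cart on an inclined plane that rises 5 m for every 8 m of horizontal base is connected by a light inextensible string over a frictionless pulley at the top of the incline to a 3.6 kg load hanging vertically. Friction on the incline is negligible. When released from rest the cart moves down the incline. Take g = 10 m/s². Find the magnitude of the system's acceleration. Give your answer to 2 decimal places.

For the cart on the incline: the weight component along the slope is m₁g sin 32.01° = 12.4 × 10 × 0.5300 = 65.720 N and the normal force is N = m₁g cos 32.01° = 105.152 N.
Newton's second law for the cart (down-slope positive): 65.720 − T = 12.4 a. For the hanging load (upward positive): T − 3.6 × 10 = 3.6 a.
Adding the two equations eliminates T: 29.720 = 16 a, so a = 1.8575 m/s².

1.86 m/s²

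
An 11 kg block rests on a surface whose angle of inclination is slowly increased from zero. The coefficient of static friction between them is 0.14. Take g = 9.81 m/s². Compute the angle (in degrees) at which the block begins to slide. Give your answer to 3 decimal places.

At the threshold of sliding, static friction is at its maximum μ_s N and exactly balances the weight component along the incline: mg sin θ = μ_s mg cos θ.
Hence tan θ = μ_s = 0.14, so θ = arctan(0.14) = 7.9696°.

7.970°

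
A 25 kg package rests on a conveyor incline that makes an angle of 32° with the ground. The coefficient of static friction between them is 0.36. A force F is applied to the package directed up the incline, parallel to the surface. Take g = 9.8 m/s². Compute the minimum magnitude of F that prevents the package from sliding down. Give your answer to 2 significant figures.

55 N

The normal force is N = mg cos 32° = 207.772 N. With F at its minimum the package is on the verge of sliding down, so static friction is at its maximum μ_s N = 0.36 × 207.772 = 74.798 N and acts up the slope.
Equilibrium along the incline: F + μ_s N = mg sin 32°, so F = 129.830 − 74.798 = 55.032 N.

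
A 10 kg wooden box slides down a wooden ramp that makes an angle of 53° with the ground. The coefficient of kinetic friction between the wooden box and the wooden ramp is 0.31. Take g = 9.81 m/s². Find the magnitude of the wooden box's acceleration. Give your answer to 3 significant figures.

Resolving the weight along the incline: the component pulling the wooden box down the slope is mg sin 53° = 10 × 9.81 × 0.7986 = 78.343 N, and the normal force is N = mg cos 53° = 10 × 9.81 × 0.6018 = 59.037 N.
Kinetic friction acts up the slope with magnitude f = μN = 0.31 × 59.037 = 18.301 N.
Net force along the incline is 78.343 − 18.301 = 60.042 N, so a = 60.042 / 10 = 6.0042 m/s².

6.00 m/s²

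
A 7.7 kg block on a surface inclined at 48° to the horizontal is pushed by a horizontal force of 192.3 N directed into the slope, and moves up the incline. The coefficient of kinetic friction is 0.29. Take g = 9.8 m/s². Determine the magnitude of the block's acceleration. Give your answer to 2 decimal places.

2.14 m/s²

The horizontal push has components F cos 48° = 192.3 × 0.6691 = 128.668 N up the incline and F sin 48° = 192.3 × 0.7431 = 142.898 N pressing into the surface.
The normal force is therefore N = mg cos 48° + F sin 48° = 50.490 + 142.898 = 193.388 N, and kinetic friction down the slope is μN = 0.29 × 193.388 = 56.083 N.
Along the incline: F cos 48° − mg sin 48° − μN = ma, so 128.668 − 56.074 − 56.083 = 7.7 a, giving a = 2.1443 m/s².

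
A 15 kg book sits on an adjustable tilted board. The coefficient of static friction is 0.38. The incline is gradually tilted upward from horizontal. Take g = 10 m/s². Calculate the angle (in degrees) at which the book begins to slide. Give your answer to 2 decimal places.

20.81°

At the threshold of sliding, static friction is at its maximum μ_s N and exactly balances the weight component along the incline: mg sin θ = μ_s mg cos θ.
Hence tan θ = μ_s = 0.38, so θ = arctan(0.38) = 20.8068°.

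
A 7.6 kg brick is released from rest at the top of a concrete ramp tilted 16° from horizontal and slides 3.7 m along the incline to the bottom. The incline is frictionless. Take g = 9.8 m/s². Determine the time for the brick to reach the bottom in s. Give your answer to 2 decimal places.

The weight component along the incline is mg sin 16° = 20.529 N and the normal force is N = mg cos 16° = 71.595 N.
With no friction, a = g sin 16° = 2.7012 m/s².
Starting from rest, L = ½at², so t = √(2L/a) = √(2 × 3.7 / 2.7012) = 1.6552 s.

1.66 s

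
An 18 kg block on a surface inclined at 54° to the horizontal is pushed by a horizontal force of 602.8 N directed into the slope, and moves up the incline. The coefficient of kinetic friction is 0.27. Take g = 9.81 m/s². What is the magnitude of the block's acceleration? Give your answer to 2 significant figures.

The horizontal push has components F cos 54° = 602.8 × 0.5878 = 354.326 N up the incline and F sin 54° = 602.8 × 0.8090 = 487.665 N pressing into the surface.
The normal force is therefore N = mg cos 54° + F sin 54° = 103.794 + 487.665 = 591.459 N, and kinetic friction down the slope is μN = 0.27 × 591.459 = 159.694 N.
Along the incline: F cos 54° − mg sin 54° − μN = ma, so 354.326 − 142.853 − 159.694 = 18 a, giving a = 2.8766 m/s².

2.9 m/s²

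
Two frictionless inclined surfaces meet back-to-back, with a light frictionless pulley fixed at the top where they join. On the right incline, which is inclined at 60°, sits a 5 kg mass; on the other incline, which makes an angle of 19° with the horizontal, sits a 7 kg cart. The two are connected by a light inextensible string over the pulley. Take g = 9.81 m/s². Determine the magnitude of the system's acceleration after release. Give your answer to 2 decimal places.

1.68 m/s²

Resolve each weight along its own incline: the 5 kg mass has component 5 × 9.81 × sin 60° = 42.479 N down its slope, and the 7 kg mass has 7 × 9.81 × sin 19° = 22.357 N down its slope.
The 5 kg side's 42.479 N exceeds the other side's 22.357 N, so that mass slides down and the 7 kg mass slides up. Taking that direction as positive, Newton's second law for the whole system gives 42.479 − 22.357 = (5 + 7) a, so a = 20.122 / 12 = 1.6768 m/s².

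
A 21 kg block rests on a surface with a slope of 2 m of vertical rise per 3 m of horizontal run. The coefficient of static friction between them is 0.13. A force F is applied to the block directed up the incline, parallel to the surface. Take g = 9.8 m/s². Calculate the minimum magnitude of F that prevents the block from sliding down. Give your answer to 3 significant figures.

91.9 N

The normal force is N = mg cos 33.69° = 171.236 N. With F at its minimum the block is on the verge of sliding down, so static friction is at its maximum μ_s N = 0.13 × 171.236 = 22.261 N and acts up the slope.
Equilibrium along the incline: F + μ_s N = mg sin 33.69°, so F = 114.157 − 22.261 = 91.896 N.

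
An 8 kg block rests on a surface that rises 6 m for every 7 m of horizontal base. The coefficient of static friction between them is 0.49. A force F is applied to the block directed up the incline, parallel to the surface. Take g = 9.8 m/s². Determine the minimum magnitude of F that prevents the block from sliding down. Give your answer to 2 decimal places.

21.85 N

The normal force is N = mg cos 40.60° = 59.526 N. With F at its minimum the block is on the verge of sliding down, so static friction is at its maximum μ_s N = 0.49 × 59.526 = 29.168 N and acts up the slope.
Equilibrium along the incline: F + μ_s N = mg sin 40.60°, so F = 51.022 − 29.168 = 21.854 N.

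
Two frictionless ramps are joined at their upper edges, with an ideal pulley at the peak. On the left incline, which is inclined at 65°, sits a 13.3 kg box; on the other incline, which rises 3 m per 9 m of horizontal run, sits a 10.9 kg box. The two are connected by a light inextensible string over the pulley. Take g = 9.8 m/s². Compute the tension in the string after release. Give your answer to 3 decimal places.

Resolve each weight along its own incline: the 13.3 kg mass has component 13.3 × 9.8 × sin 65° = 118.128 N down its slope, and the 10.9 kg mass has 10.9 × 9.8 × sin 18.43° = 33.779 N down its slope.
The 13.3 kg side's 118.128 N exceeds the other side's 33.779 N, so that mass slides down and the 10.9 kg mass slides up. Taking that direction as positive, Newton's second law for the whole system gives 118.128 − 33.779 = (13.3 + 10.9) a, so a = 84.349 / 24.2 = 3.4855 m/s².
For the 10.9 kg mass (up-slope positive): T − 33.779 = 10.9 × 3.4855, so T = 71.771 N.

71.771 N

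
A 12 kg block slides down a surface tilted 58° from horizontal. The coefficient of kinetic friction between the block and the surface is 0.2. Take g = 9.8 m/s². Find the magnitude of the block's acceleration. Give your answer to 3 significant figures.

7.27 m/s²

Resolving the weight along the incline: the component pulling the block down the slope is mg sin 58° = 12 × 9.8 × 0.8480 = 99.725 N, and the normal force is N = mg cos 58° = 12 × 9.8 × 0.5299 = 62.316 N.
Kinetic friction acts up the slope with magnitude f = μN = 0.2 × 62.316 = 12.463 N.
Net force along the incline is 99.725 − 12.463 = 87.262 N, so a = 87.262 / 12 = 7.2718 m/s².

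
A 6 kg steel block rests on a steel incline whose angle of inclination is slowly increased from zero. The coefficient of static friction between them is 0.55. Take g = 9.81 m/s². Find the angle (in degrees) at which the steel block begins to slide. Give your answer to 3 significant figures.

At the threshold of sliding, static friction is at its maximum μ_s N and exactly balances the weight component along the incline: mg sin θ = μ_s mg cos θ.
Hence tan θ = μ_s = 0.55, so θ = arctan(0.55) = 28.8108°.

28.8°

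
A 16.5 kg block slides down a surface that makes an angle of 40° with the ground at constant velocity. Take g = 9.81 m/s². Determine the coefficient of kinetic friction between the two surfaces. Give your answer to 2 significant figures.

0.84

At constant velocity the net force along the incline is zero: mg sin 40° = μ mg cos 40°.
So μ = tan 40° = 0.6428 / 0.7660 = 0.8392.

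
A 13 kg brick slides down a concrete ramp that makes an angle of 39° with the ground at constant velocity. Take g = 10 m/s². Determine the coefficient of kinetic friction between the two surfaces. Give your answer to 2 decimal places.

At constant velocity the net force along the incline is zero: mg sin 39° = μ mg cos 39°.
So μ = tan 39° = 0.6293 / 0.7771 = 0.8098.

0.81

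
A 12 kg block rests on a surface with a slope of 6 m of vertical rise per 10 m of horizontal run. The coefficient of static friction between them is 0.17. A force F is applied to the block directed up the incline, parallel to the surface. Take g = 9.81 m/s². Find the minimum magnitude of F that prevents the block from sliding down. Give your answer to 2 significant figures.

The normal force is N = mg cos 30.96° = 100.944 N. With F at its minimum the block is on the verge of sliding down, so static friction is at its maximum μ_s N = 0.17 × 100.944 = 17.160 N and acts up the slope.
Equilibrium along the incline: F + μ_s N = mg sin 30.96°, so F = 60.566 − 17.160 = 43.406 N.

43 N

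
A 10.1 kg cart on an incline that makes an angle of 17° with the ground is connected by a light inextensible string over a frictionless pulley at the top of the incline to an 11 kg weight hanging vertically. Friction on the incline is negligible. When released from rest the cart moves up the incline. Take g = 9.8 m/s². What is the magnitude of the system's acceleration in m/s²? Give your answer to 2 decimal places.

For the cart on the incline: the weight component along the slope is m₁g sin 17° = 10.1 × 9.8 × 0.2924 = 28.942 N and the normal force is N = m₁g cos 17° = 94.655 N.
Newton's second law for the cart (up-slope positive): T − 28.942 = 10.1 a. For the hanging weight (downward positive): 11 × 9.8 − T = 11 a.
Adding the two equations eliminates T: 78.858 = 21.1 a, so a = 3.7373 m/s².

3.74 m/s²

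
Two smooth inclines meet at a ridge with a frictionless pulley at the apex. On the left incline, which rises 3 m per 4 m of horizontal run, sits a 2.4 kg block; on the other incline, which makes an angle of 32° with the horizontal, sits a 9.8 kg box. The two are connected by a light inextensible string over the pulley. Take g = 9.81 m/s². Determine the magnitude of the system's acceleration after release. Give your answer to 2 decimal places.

3.02 m/s²

Resolve each weight along its own incline: the 2.4 kg mass has component 2.4 × 9.81 × sin 36.87° = 14.126 N down its slope, and the 9.8 kg mass has 9.8 × 9.81 × sin 32° = 50.945 N down its slope.
The 9.8 kg side's 50.945 N exceeds the other side's 14.126 N, so that mass slides down and the 2.4 kg mass slides up. Taking that direction as positive, Newton's second law for the whole system gives 50.945 − 14.126 = (2.4 + 9.8) a, so a = 36.819 / 12.2 = 3.0180 m/s².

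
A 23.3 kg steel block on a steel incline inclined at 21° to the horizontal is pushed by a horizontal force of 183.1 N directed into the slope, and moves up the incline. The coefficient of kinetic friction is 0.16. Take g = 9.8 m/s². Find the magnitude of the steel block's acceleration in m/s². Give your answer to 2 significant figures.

1.9 m/s²

The horizontal push has components F cos 21° = 183.1 × 0.9336 = 170.942 N up the incline and F sin 21° = 183.1 × 0.3584 = 65.623 N pressing into the surface.
The normal force is therefore N = mg cos 21° + F sin 21° = 213.178 + 65.623 = 278.801 N, and kinetic friction down the slope is μN = 0.16 × 278.801 = 44.608 N.
Along the incline: F cos 21° − mg sin 21° − μN = ma, so 170.942 − 81.837 − 44.608 = 23.3 a, giving a = 1.9097 m/s².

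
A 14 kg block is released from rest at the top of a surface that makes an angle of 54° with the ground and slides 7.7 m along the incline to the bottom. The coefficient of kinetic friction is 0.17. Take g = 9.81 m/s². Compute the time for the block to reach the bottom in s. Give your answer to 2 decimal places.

The weight component along the incline is mg sin 54° = 111.110 N and the normal force is N = mg cos 54° = 80.726 N.
Friction up the slope is f = μN = 0.17 × 80.726 = 13.723 N, so the net downslope force is 111.110 − 13.723 = 97.387 N and a = 97.387 / 14 = 6.9562 m/s².
Starting from rest, L = ½at², so t = √(2L/a) = √(2 × 7.7 / 6.9562) = 1.4879 s.

1.49 s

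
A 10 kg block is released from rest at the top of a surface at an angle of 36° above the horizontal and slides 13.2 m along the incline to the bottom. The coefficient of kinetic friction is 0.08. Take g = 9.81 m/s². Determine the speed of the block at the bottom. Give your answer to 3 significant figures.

11.6 m/s

The weight component along the incline is mg sin 36° = 57.662 N and the normal force is N = mg cos 36° = 79.365 N.
Friction up the slope is f = μN = 0.08 × 79.365 = 6.349 N, so the net downslope force is 57.662 − 6.349 = 51.313 N and a = 51.313 / 10 = 5.1313 m/s².
Starting from rest over a distance of 13.2 m, v² = 2aL = 2 × 5.1313 × 13.2 = 135.4663, so v = 11.6390 m/s.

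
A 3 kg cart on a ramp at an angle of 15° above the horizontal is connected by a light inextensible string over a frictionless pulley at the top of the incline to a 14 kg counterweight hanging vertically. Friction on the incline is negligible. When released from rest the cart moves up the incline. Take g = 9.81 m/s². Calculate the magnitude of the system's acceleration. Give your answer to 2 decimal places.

For the cart on the incline: the weight component along the slope is m₁g sin 15° = 3 × 9.81 × 0.2588 = 7.616 N and the normal force is N = m₁g cos 15° = 28.427 N.
Newton's second law for the cart (up-slope positive): T − 7.616 = 3 a. For the hanging counterweight (downward positive): 14 × 9.81 − T = 14 a.
Adding the two equations eliminates T: 129.724 = 17 a, so a = 7.6308 m/s².

7.63 m/s²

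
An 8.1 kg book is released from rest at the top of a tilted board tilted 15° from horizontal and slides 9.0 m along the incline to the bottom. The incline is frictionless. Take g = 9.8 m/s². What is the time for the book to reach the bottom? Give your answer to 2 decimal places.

The weight component along the incline is mg sin 15° = 20.545 N and the normal force is N = mg cos 15° = 76.675 N.
With no friction, a = g sin 15° = 2.5364 m/s².
Starting from rest, L = ½at², so t = √(2L/a) = √(2 × 9.0 / 2.5364) = 2.6640 s.

2.66 s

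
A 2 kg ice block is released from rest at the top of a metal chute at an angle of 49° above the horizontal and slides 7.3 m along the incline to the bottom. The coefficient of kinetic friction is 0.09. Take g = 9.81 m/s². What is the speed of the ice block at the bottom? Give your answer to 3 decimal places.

The weight component along the incline is mg sin 49° = 14.807 N and the normal force is N = mg cos 49° = 12.872 N.
Friction up the slope is f = μN = 0.09 × 12.872 = 1.158 N, so the net downslope force is 14.807 − 1.158 = 13.649 N and a = 13.649 / 2 = 6.8245 m/s².
Starting from rest over a distance of 7.3 m, v² = 2aL = 2 × 6.8245 × 7.3 = 99.6377, so v = 9.9819 m/s.

9.982 m/s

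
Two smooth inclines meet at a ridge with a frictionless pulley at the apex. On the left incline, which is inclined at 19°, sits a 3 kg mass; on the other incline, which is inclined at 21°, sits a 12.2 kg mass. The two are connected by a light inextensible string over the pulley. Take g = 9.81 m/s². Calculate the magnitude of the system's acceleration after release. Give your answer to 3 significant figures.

2.19 m/s²

Resolve each weight along its own incline: the 3 kg mass has component 3 × 9.81 × sin 19° = 9.581 N down its slope, and the 12.2 kg mass has 12.2 × 9.81 × sin 21° = 42.890 N down its slope.
The 12.2 kg side's 42.890 N exceeds the other side's 9.581 N, so that mass slides down and the 3 kg mass slides up. Taking that direction as positive, Newton's second law for the whole system gives 42.890 − 9.581 = (3 + 12.2) a, so a = 33.309 / 15.2 = 2.1914 m/s².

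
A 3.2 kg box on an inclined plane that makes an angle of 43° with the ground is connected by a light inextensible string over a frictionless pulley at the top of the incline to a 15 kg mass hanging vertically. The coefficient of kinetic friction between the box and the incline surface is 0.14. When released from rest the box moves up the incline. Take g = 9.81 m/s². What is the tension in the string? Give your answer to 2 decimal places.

46.17 N

For the box on the incline: the weight component along the slope is m₁g sin 43° = 3.2 × 9.81 × 0.6820 = 21.409 N and the normal force is N = m₁g cos 43° = 22.959 N.
Kinetic friction opposes the box's motion up the incline: f = μN = 0.14 × 22.959 = 3.214 N acting down the slope.
Newton's second law for the box (up-slope positive): T − 21.409 − 3.214 = 3.2 a. For the hanging mass (downward positive): 15 × 9.81 − T = 15 a.
Adding the two equations eliminates T: 122.527 = 18.2 a, so a = 6.7323 m/s².
Then from the hanging mass's equation, T = 15 × (9.81 − 6.7323) = 46.166 N.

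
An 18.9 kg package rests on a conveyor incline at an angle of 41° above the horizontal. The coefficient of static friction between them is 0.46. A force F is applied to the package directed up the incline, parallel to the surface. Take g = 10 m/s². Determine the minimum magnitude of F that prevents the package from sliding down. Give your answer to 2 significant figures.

58 N

The normal force is N = mg cos 41° = 142.640 N. With F at its minimum the package is on the verge of sliding down, so static friction is at its maximum μ_s N = 0.46 × 142.640 = 65.614 N and acts up the slope.
Equilibrium along the incline: F + μ_s N = mg sin 41°, so F = 123.995 − 65.614 = 58.381 N.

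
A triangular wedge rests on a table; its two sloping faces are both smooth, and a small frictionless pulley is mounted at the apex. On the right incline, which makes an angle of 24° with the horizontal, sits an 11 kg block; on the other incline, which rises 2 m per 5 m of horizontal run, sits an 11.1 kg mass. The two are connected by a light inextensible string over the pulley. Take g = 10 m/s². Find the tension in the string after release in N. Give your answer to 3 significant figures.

43.0 N

Resolve each weight along its own incline: the 11 kg mass has component 11 × 10 × sin 24° = 44.741 N down its slope, and the 11.1 kg mass has 11.1 × 10 × sin 21.80° = 41.224 N down its slope.
The 11 kg side's 44.741 N exceeds the other side's 41.224 N, so that mass slides down and the 11.1 kg mass slides up. Taking that direction as positive, Newton's second law for the whole system gives 44.741 − 41.224 = (11 + 11.1) a, so a = 3.517 / 22.1 = 0.1591 m/s².
For the 11.1 kg mass (up-slope positive): T − 41.224 = 11.1 × 0.1591, so T = 42.990 N.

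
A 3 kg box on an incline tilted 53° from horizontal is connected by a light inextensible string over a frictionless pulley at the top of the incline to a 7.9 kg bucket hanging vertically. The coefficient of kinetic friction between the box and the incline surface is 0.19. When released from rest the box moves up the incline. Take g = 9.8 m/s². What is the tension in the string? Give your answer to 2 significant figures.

41 N

For the box on the incline: the weight component along the slope is m₁g sin 53° = 3 × 9.8 × 0.7986 = 23.479 N and the normal force is N = m₁g cos 53° = 17.693 N.
Kinetic friction opposes the box's motion up the incline: f = μN = 0.19 × 17.693 = 3.362 N acting down the slope.
Newton's second law for the box (up-slope positive): T − 23.479 − 3.362 = 3 a. For the hanging bucket (downward positive): 7.9 × 9.8 − T = 7.9 a.
Adding the two equations eliminates T: 50.579 = 10.9 a, so a = 4.6403 m/s².
Then from the hanging bucket's equation, T = 7.9 × (9.8 − 4.6403) = 40.762 N.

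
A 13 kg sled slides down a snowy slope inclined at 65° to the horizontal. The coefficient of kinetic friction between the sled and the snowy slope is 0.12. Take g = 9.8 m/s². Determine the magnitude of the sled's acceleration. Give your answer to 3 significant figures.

8.38 m/s²

Resolving the weight along the incline: the component pulling the sled down the slope is mg sin 65° = 13 × 9.8 × 0.9063 = 115.463 N, and the normal force is N = mg cos 65° = 13 × 9.8 × 0.4226 = 53.839 N.
Kinetic friction acts up the slope with magnitude f = μN = 0.12 × 53.839 = 6.461 N.
Net force along the incline is 115.463 − 6.461 = 109.002 N, so a = 109.002 / 13 = 8.3848 m/s².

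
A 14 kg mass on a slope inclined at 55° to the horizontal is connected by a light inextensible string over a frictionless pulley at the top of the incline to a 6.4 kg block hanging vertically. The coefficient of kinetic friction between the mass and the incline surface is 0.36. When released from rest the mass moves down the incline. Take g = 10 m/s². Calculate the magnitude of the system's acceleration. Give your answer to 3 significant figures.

1.07 m/s²

For the mass on the incline: the weight component along the slope is m₁g sin 55° = 14 × 10 × 0.8192 = 114.688 N and the normal force is N = m₁g cos 55° = 80.301 N.
Kinetic friction opposes the mass's motion down the incline: f = μN = 0.36 × 80.301 = 28.908 N acting up the slope.
Newton's second law for the mass (down-slope positive): 114.688 − 28.908 − T = 14 a. For the hanging block (upward positive): T − 6.4 × 10 = 6.4 a.
Adding the two equations eliminates T: 21.780 = 20.4 a, so a = 1.0676 m/s².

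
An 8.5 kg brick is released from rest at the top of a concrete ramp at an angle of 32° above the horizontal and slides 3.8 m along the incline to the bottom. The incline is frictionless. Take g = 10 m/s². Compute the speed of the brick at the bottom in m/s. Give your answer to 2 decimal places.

6.35 m/s

The weight component along the incline is mg sin 32° = 45.043 N and the normal force is N = mg cos 32° = 72.084 N.
With no friction, a = g sin 32° = 5.2992 m/s².
Starting from rest over a distance of 3.8 m, v² = 2aL = 2 × 5.2992 × 3.8 = 40.2739, so v = 6.3462 m/s.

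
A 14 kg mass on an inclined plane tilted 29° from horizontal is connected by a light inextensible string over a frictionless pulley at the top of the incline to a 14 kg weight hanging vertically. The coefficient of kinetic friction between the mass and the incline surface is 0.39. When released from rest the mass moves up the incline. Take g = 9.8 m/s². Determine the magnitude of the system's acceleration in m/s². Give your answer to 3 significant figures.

For the mass on the incline: the weight component along the slope is m₁g sin 29° = 14 × 9.8 × 0.4848 = 66.515 N and the normal force is N = m₁g cos 29° = 119.998 N.
Kinetic friction opposes the mass's motion up the incline: f = μN = 0.39 × 119.998 = 46.799 N acting down the slope.
Newton's second law for the mass (up-slope positive): T − 66.515 − 46.799 = 14 a. For the hanging weight (downward positive): 14 × 9.8 − T = 14 a.
Adding the two equations eliminates T: 23.886 = 28 a, so a = 0.8531 m/s².

0.853 m/s²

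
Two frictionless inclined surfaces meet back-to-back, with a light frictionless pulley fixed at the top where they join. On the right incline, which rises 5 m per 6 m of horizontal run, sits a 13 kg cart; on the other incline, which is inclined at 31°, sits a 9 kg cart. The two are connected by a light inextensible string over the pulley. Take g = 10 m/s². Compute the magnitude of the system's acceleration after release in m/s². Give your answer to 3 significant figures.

1.68 m/s²

Resolve each weight along its own incline: the 13 kg mass has component 13 × 10 × sin 39.81° = 83.224 N down its slope, and the 9 kg mass has 9 × 10 × sin 31° = 46.353 N down its slope.
The 13 kg side's 83.224 N exceeds the other side's 46.353 N, so that mass slides down and the 9 kg mass slides up. Taking that direction as positive, Newton's second law for the whole system gives 83.224 − 46.353 = (13 + 9) a, so a = 36.871 / 22 = 1.6760 m/s².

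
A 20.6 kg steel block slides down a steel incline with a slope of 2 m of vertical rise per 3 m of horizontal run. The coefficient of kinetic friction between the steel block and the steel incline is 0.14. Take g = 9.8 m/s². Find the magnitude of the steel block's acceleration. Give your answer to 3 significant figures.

4.29 m/s²

Resolving the weight along the incline: the component pulling the steel block down the slope is mg sin 33.69° = 20.6 × 9.8 × 0.5547 = 111.983 N, and the normal force is N = mg cos 33.69° = 20.6 × 9.8 × 0.8321 = 167.984 N.
Kinetic friction acts up the slope with magnitude f = μN = 0.14 × 167.984 = 23.518 N.
Net force along the incline is 111.983 − 23.518 = 88.465 N, so a = 88.465 / 20.6 = 4.2944 m/s².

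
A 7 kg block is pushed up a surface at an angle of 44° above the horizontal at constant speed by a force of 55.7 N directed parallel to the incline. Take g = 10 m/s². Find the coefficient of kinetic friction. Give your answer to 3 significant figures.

0.140

At constant speed ΣF = 0 along the incline. The applied 55.7 N acts up the slope; the weight component mg sin 44° = 48.626 N and kinetic friction μN both act down the slope.
So 55.7 = 48.626 + μ × 50.354, giving μ = (55.7 − 48.626) / 50.354 = 0.1405.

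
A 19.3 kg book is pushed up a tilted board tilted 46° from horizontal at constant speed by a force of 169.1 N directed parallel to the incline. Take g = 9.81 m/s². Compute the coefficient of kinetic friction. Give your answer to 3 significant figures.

0.250

At constant speed ΣF = 0 along the incline. The applied 169.1 N acts up the slope; the weight component mg sin 46° = 136.195 N and kinetic friction μN both act down the slope.
So 169.1 = 136.195 + μ × 131.522, giving μ = (169.1 − 136.195) / 131.522 = 0.2502.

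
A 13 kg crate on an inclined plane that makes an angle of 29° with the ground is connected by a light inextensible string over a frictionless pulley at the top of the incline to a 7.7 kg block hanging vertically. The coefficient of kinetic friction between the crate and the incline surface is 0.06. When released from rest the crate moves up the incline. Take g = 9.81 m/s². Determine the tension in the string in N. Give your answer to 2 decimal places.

72.93 N

For the crate on the incline: the weight component along the slope is m₁g sin 29° = 13 × 9.81 × 0.4848 = 61.827 N and the normal force is N = m₁g cos 29° = 111.540 N.
Kinetic friction opposes the crate's motion up the incline: f = μN = 0.06 × 111.540 = 6.692 N acting down the slope.
Newton's second law for the crate (up-slope positive): T − 61.827 − 6.692 = 13 a. For the hanging block (downward positive): 7.7 × 9.81 − T = 7.7 a.
Adding the two equations eliminates T: 7.018 = 20.7 a, so a = 0.3390 m/s².
Then from the hanging block's equation, T = 7.7 × (9.81 − 0.3390) = 72.927 N.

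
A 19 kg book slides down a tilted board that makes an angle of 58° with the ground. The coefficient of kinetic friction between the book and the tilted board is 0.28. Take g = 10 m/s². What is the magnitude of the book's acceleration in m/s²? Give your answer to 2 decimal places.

Resolving the weight along the incline: the component pulling the book down the slope is mg sin 58° = 19 × 10 × 0.8480 = 161.120 N, and the normal force is N = mg cos 58° = 19 × 10 × 0.5299 = 100.681 N.
Kinetic friction acts up the slope with magnitude f = μN = 0.28 × 100.681 = 28.191 N.
Net force along the incline is 161.120 − 28.191 = 132.929 N, so a = 132.929 / 19 = 6.9963 m/s².

7.00 m/s²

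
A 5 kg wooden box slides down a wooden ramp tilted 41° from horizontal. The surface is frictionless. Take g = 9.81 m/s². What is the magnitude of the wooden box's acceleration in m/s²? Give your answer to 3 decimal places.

Resolving the weight along the incline: the component pulling the wooden box down the slope is mg sin 41° = 5 × 9.81 × 0.6561 = 32.182 N, and the normal force is N = mg cos 41° = 5 × 9.81 × 0.7547 = 37.018 N.
With no friction the net force along the incline is 32.182 N, so a = g sin 41° = 32.182 / 5 = 6.4364 m/s².

6.436 m/s²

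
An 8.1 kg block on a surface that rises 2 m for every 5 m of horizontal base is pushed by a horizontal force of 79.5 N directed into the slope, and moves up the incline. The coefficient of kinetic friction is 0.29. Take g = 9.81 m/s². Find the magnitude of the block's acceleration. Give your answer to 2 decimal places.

1.77 m/s²

The horizontal push has components F cos 21.80° = 79.5 × 0.9285 = 73.816 N up the incline and F sin 21.80° = 79.5 × 0.3714 = 29.526 N pressing into the surface.
The normal force is therefore N = mg cos 21.80° + F sin 21.80° = 73.780 + 29.526 = 103.306 N, and kinetic friction down the slope is μN = 0.29 × 103.306 = 29.959 N.
Along the incline: F cos 21.80° − mg sin 21.80° − μN = ma, so 73.816 − 29.512 − 29.959 = 8.1 a, giving a = 1.7710 m/s².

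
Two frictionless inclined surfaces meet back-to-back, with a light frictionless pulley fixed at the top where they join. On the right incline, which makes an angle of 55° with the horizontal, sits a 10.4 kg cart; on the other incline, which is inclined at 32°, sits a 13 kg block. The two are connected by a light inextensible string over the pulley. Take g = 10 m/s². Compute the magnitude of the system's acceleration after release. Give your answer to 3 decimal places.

Resolve each weight along its own incline: the 10.4 kg mass has component 10.4 × 10 × sin 55° = 85.192 N down its slope, and the 13 kg mass has 13 × 10 × sin 32° = 68.890 N down its slope.
The 10.4 kg side's 85.192 N exceeds the other side's 68.890 N, so that mass slides down and the 13 kg mass slides up. Taking that direction as positive, Newton's second law for the whole system gives 85.192 − 68.890 = (10.4 + 13) a, so a = 16.302 / 23.4 = 0.6967 m/s².

0.697 m/s²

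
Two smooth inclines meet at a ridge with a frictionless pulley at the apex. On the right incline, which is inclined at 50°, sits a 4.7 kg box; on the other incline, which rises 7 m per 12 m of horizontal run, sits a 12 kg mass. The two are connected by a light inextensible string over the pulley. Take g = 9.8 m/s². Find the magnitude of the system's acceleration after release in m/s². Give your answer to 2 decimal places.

1.44 m/s²

Resolve each weight along its own incline: the 4.7 kg mass has component 4.7 × 9.8 × sin 50° = 35.284 N down its slope, and the 12 kg mass has 12 × 9.8 × sin 30.26° = 59.255 N down its slope.
The 12 kg side's 59.255 N exceeds the other side's 35.284 N, so that mass slides down and the 4.7 kg mass slides up. Taking that direction as positive, Newton's second law for the whole system gives 59.255 − 35.284 = (4.7 + 12) a, so a = 23.971 / 16.7 = 1.4354 m/s².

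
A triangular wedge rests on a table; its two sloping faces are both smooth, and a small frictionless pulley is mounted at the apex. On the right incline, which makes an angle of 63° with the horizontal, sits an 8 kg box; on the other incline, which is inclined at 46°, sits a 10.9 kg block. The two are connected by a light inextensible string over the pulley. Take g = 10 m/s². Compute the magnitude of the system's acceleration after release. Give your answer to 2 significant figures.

Resolve each weight along its own incline: the 8 kg mass has component 8 × 10 × sin 63° = 71.281 N down its slope, and the 10.9 kg mass has 10.9 × 10 × sin 46° = 78.408 N down its slope.
The 10.9 kg side's 78.408 N exceeds the other side's 71.281 N, so that mass slides down and the 8 kg mass slides up. Taking that direction as positive, Newton's second law for the whole system gives 78.408 − 71.281 = (8 + 10.9) a, so a = 7.127 / 18.9 = 0.3771 m/s².

0.38 m/s²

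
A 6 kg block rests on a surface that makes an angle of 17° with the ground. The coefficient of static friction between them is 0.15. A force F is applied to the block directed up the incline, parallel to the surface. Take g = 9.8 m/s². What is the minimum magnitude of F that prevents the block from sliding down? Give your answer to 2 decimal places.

8.76 N

The normal force is N = mg cos 17° = 56.231 N. With F at its minimum the block is on the verge of sliding down, so static friction is at its maximum μ_s N = 0.15 × 56.231 = 8.435 N and acts up the slope.
Equilibrium along the incline: F + μ_s N = mg sin 17°, so F = 17.191 − 8.435 = 8.756 N.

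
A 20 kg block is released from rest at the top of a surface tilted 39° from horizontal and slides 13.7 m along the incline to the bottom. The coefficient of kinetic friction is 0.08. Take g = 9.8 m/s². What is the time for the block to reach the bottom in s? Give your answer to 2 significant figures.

The weight component along the incline is mg sin 39° = 123.347 N and the normal force is N = mg cos 39° = 152.321 N.
Friction up the slope is f = μN = 0.08 × 152.321 = 12.186 N, so the net downslope force is 123.347 − 12.186 = 111.161 N and a = 111.161 / 20 = 5.5580 m/s².
Starting from rest, L = ½at², so t = √(2L/a) = √(2 × 13.7 / 5.5580) = 2.2203 s.

2.2 s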